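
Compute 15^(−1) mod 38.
Apply the extended Euclidean algorithm to (38, 15), tracking rows (r, s, t) with s·38 + t·15 = r. Each division r_prev = q·r_cur + r_new produces the new row as (previous row) − q·(current row):
  row A: (38, 1, 0)   [1·38 + 0·15 = 38]
  row B: (15, 0, 1)   [0·38 + 1·15 = 15]
  38 = 2·15 + 8   → row C = row A − 2·row B = (8, 1, −2)   [check: 1·38 − 2·15 = 8]
  15 = 1·8 + 7   → row D = row B − 1·row C = (7, −1, 3)   [check: −1·38 + 3·15 = 7]
  8 = 1·7 + 1   → row E = row C − 1·row D = (1, 2, −5)   [check: 2·38 − 5·15 = 1]
  7 = 7·1 + 0   → remainder 0, stop. gcd = 1 (last nonzero row E).
The gcd is 1, so 15 is invertible mod 38. The last nonzero row gives 2·38 − 5·15 = 1, so t = −5. So 15^(−1) ≡ −5 ≡ 33 (mod 38). Verify: 15 · 33 = 495 ≡ 1 (mod 38). ✓

Final answer: 15^(−1) ≡ 33 (mod 38)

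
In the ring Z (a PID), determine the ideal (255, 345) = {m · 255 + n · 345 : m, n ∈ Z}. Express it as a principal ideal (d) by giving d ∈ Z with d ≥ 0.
In the PID Z, (a, b) is generated by gcd(a, b). Compute gcd(345, 255) with the extended Euclidean algorithm, tracking rows (r, s, t) with s·345 + t·255 = r:
  row A: (345, 1, 0)   [1·345 + 0·255 = 345]
  row B: (255, 0, 1)   [0·345 + 1·255 = 255]
  345 = 1·255 + 90   → row C = row A − 1·row B = (90, 1, −1)   [check: 1·345 − 1·255 = 90]
  255 = 2·90 + 75   → row D = row B − 2·row C = (75, −2, 3)   [check: −2·345 + 3·255 = 75]
  90 = 1·75 + 15   → row E = row C − 1·row D = (15, 3, −4)   [check: 3·345 − 4·255 = 15]
  75 = 5·15 + 0   → remainder 0, stop. gcd = 15 (last nonzero row E).
So gcd(255, 345) = 15, with Bézout identity 3·345 − 4·255 = 15. Containment (⊇): the Bézout identity exhibits 15 as an element of (255, 345), giving (15) ⊆ (255, 345). Containment (⊆): since 15 | 255 and 15 | 345 (255 = 15·17, 345 = 15·23), every Z-linear combination of 255 and 345 is divisible by 15, so (255, 345) ⊆ (15). Therefore (255, 345) = (15), d = 15.

Final answer: (255, 345) = (15); d = 15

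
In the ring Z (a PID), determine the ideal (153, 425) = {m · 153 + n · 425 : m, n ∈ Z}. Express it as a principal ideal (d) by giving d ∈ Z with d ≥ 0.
In the PID Z, (a, b) is generated by gcd(a, b). Compute gcd(425, 153) with the extended Euclidean algorithm, tracking rows (r, s, t) with s·425 + t·153 = r:
  row A: (425, 1, 0)   [1·425 + 0·153 = 425]
  row B: (153, 0, 1)   [0·425 + 1·153 = 153]
  425 = 2·153 + 119   → row C = row A − 2·row B = (119, 1, −2)   [check: 1·425 − 2·153 = 119]
  153 = 1·119 + 34   → row D = row B − 1·row C = (34, −1, 3)   [check: −1·425 + 3·153 = 34]
  119 = 3·34 + 17   → row E = row C − 3·row D = (17, 4, −11)   [check: 4·425 − 11·153 = 17]
  34 = 2·17 + 0   → remainder 0, stop. gcd = 17 (last nonzero row E).
So gcd(153, 425) = 17, with Bézout identity 4·425 − 11·153 = 17. Containment (⊇): the Bézout identity exhibits 17 as an element of (153, 425), giving (17) ⊆ (153, 425). Containment (⊆): since 17 | 153 and 17 | 425 (153 = 17·9, 425 = 17·25), every Z-linear combination of 153 and 425 is divisible by 17, so (153, 425) ⊆ (17). Therefore (153, 425) = (17), d = 17.

Final answer: (153, 425) = (17); d = 17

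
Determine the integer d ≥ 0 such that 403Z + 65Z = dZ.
In the PID Z, (a, b) is generated by gcd(a, b). Compute gcd(403, 65) with the extended Euclidean algorithm, tracking rows (r, s, t) with s·403 + t·65 = r:
  row A: (403, 1, 0)   [1·403 + 0·65 = 403]
  row B: (65, 0, 1)   [0·403 + 1·65 = 65]
  403 = 6·65 + 13   → row C = row A − 6·row B = (13, 1, −6)   [check: 1·403 − 6·65 = 13]
  65 = 5·13 + 0   → remainder 0, stop. gcd = 13 (last nonzero row C).
So gcd(403, 65) = 13, with Bézout identity 1·403 − 6·65 = 13. Containment (⊇): the Bézout identity exhibits 13 as an element of (403, 65), giving (13) ⊆ (403, 65). Containment (⊆): since 13 | 403 and 13 | 65 (403 = 13·31, 65 = 13·5), every Z-linear combination of 403 and 65 is divisible by 13, so (403, 65) ⊆ (13). Therefore (403, 65) = (13), d = 13.

Final answer: (403, 65) = (13); d = 13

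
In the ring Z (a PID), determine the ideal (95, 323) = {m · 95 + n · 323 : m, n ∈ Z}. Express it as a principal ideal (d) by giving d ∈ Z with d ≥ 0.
(95, 323) = (19); d = 19

In the PID Z, (a, b) is generated by gcd(a, b). Compute gcd(323, 95) with the extended Euclidean algorithm, tracking rows (r, s, t) with s·323 + t·95 = r:
  row A: (323, 1, 0)   [1·323 + 0·95 = 323]
  row B: (95, 0, 1)   [0·323 + 1·95 = 95]
  323 = 3·95 + 38   → row C = row A − 3·row B = (38, 1, −3)   [check: 1·323 − 3·95 = 38]
  95 = 2·38 + 19   → row D = row B − 2·row C = (19, −2, 7)   [check: −2·323 + 7·95 = 19]
  38 = 2·19 + 0   → remainder 0, stop. gcd = 19 (last nonzero row D).
So gcd(95, 323) = 19, with Bézout identity −2·323 + 7·95 = 19. Containment (⊇): the Bézout identity exhibits 19 as an element of (95, 323), giving (19) ⊆ (95, 323). Containment (⊆): since 19 | 95 and 19 | 323 (95 = 19·5, 323 = 19·17), every Z-linear combination of 95 and 323 is divisible by 19, so (95, 323) ⊆ (19). Therefore (95, 323) = (19), d = 19.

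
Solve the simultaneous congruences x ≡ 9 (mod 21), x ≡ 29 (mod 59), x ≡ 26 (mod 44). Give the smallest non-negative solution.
The moduli 21, 59, 44 are pairwise coprime, so by the CRT there is a unique solution mod 21·59·44 = 54516.
Solve by successive substitution. Start with x ≡ 9 (mod 21).
  Combine with x ≡ 29 (mod 59): write x = 9 + 21·t and require 9 + 21·t ≡ 29 (mod 59), i.e. 21·t ≡ 29 − 9 ≡ 20 (mod 59). Since 21^(−1) ≡ 45 (mod 59), t ≡ 45·20 ≡ 15 (mod 59). So x ≡ 9 + 21·15 = 324 (mod 1239).
  Combine with x ≡ 26 (mod 44): write x = 324 + 1239·t and require 324 + 1239·t ≡ 26 (mod 44), i.e. 1239·t ≡ 26 − 324 ≡ 10 (mod 44). Since 1239^(−1) ≡ 19 (mod 44) (1239 ≡ 7 (mod 44)), t ≡ 19·10 ≡ 14 (mod 44). So x ≡ 324 + 1239·14 = 17670 (mod 54516).
Unique solution in [0, 54516): x = 17670.

Final answer: x ≡ 17670 (mod 54516); the representative in [0, 54516) is 17670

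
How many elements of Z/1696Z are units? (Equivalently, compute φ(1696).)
An element a ∈ Z/1696Z is a unit iff gcd(a, 1696) = 1, so the number of units is φ(1696). φ is multiplicative, with φ(p^e) = p^e − p^(e−1). Factorise 1696 = 2^5 · 53. Then
  φ(1696) = (2^5 − 2^4) · (53 − 1) = 16 · 52 = 832.

Final answer: Z/1696Z has φ(1696) = 832 units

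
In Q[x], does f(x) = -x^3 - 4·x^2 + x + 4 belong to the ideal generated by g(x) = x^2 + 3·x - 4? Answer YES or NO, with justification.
In Q[x] the ideal (g) consists of all multiples of g, so f ∈ (g) iff g | f, i.e. iff the remainder of f on division by g is 0. Divide f by g (g is monic, so eliminate the leading term of the running remainder at each step):
  leading term -x^3: subtract (-x)·g(x) = -x^3 - 3·x^2 + 4·x, leaving -x^2 - 3·x + 4
  leading term -x^2: subtract (-1)·g(x) = -x^2 - 3·x + 4, leaving 0
The remainder is 0, so f(x) = g(x) · h(x) with h(x) = -x - 1. Hence g | f, i.e. f ∈ (g).

Final answer: YES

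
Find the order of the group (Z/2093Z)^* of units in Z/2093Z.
(Z/2093Z)^* consists of the classes a with gcd(a, 2093) = 1, so its order is φ(2093). φ is multiplicative, with φ(p^e) = p^e − p^(e−1). Factorise 2093 = 7 · 13 · 23. Then
  φ(2093) = (7 − 1) · (13 − 1) · (23 − 1) = 6 · 12 · 22 = 1584.
Thus |(Z/2093Z)^*| = 1584.

Final answer: |(Z/2093Z)^*| = 1584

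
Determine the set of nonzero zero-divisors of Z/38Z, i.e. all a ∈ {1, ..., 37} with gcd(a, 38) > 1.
An element a ∈ Z/38Z (with a ≠ 0) is a zero-divisor iff gcd(a, 38) > 1 (because a is a unit precisely when gcd(a, n) = 1, and in Z/nZ every nonzero, non-unit element is a zero-divisor). Scan a = 1, ..., 37 and keep those with gcd(a, 38) > 1:
  gcd(2, 38) = 2, gcd(4, 38) = 2, gcd(6, 38) = 2, gcd(8, 38) = 2, gcd(10, 38) = 2, gcd(12, 38) = 2, gcd(14, 38) = 2, gcd(16, 38) = 2, gcd(18, 38) = 2, gcd(19, 38) = 19, gcd(20, 38) = 2, gcd(22, 38) = 2, gcd(24, 38) = 2, gcd(26, 38) = 2, gcd(28, 38) = 2, gcd(30, 38) = 2, gcd(32, 38) = 2, gcd(34, 38) = 2, gcd(36, 38) = 2.
All other a ∈ {1, ..., 37} have gcd(a, 38) = 1 and are units. So the nonzero zero-divisors are exactly the 19 values of a appearing in this scan.

Final answer: nonzero zero-divisors of Z/38Z = {2, 4, 6, 8, 10, 12, 14, 16, 18, 19, 20, 22, 24, 26, 28, 30, 32, 34, 36}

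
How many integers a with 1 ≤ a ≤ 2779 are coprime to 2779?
2376

The number of a ∈ {1, ..., 2779} with gcd(a, 2779) = 1 is by definition Euler's totient φ(2779). φ is multiplicative, with φ(p^e) = p^e − p^(e−1). Factorise 2779 = 7 · 397. Then
  φ(2779) = (7 − 1) · (397 − 1) = 6 · 396 = 2376.
So there are 2376 such integers.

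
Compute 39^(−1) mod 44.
39^(−1) ≡ 35 (mod 44)

Apply the extended Euclidean algorithm to (44, 39), tracking rows (r, s, t) with s·44 + t·39 = r. Each division r_prev = q·r_cur + r_new produces the new row as (previous row) − q·(current row):
  row A: (44, 1, 0)   [1·44 + 0·39 = 44]
  row B: (39, 0, 1)   [0·44 + 1·39 = 39]
  44 = 1·39 + 5   → row C = row A − 1·row B = (5, 1, −1)   [check: 1·44 − 1·39 = 5]
  39 = 7·5 + 4   → row D = row B − 7·row C = (4, −7, 8)   [check: −7·44 + 8·39 = 4]
  5 = 1·4 + 1   → row E = row C − 1·row D = (1, 8, −9)   [check: 8·44 − 9·39 = 1]
  4 = 4·1 + 0   → remainder 0, stop. gcd = 1 (last nonzero row E).
The gcd is 1, so 39 is invertible mod 44. The last nonzero row gives 8·44 − 9·39 = 1, so t = −9. So 39^(−1) ≡ −9 ≡ 35 (mod 44). Verify: 39 · 35 = 1365 ≡ 1 (mod 44). ✓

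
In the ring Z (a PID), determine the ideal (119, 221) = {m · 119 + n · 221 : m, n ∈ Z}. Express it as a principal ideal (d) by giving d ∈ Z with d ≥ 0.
In the PID Z, (a, b) is generated by gcd(a, b). Compute gcd(221, 119) with the extended Euclidean algorithm, tracking rows (r, s, t) with s·221 + t·119 = r:
  row A: (221, 1, 0)   [1·221 + 0·119 = 221]
  row B: (119, 0, 1)   [0·221 + 1·119 = 119]
  221 = 1·119 + 102   → row C = row A − 1·row B = (102, 1, −1)   [check: 1·221 − 1·119 = 102]
  119 = 1·102 + 17   → row D = row B − 1·row C = (17, −1, 2)   [check: −1·221 + 2·119 = 17]
  102 = 6·17 + 0   → remainder 0, stop. gcd = 17 (last nonzero row D).
So gcd(119, 221) = 17, with Bézout identity −1·221 + 2·119 = 17. Containment (⊇): the Bézout identity exhibits 17 as an element of (119, 221), giving (17) ⊆ (119, 221). Containment (⊆): since 17 | 119 and 17 | 221 (119 = 17·7, 221 = 17·13), every Z-linear combination of 119 and 221 is divisible by 17, so (119, 221) ⊆ (17). Therefore (119, 221) = (17), d = 17.

Final answer: (119, 221) = (17); d = 17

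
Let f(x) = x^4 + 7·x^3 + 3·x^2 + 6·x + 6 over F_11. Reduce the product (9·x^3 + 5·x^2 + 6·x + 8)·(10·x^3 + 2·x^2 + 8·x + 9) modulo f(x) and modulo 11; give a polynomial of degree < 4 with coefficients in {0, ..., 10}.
a · b ≡ 6·x^3 + 4·x^2 + 3·x + 6 (mod f(x))

Multiply as integer polynomials: a · b = 90·x^6 + 68·x^5 + 142·x^4 + 213·x^3 + 109·x^2 + 118·x + 72. Reducing coefficients mod 11: a · b ≡ 2·x^6 + 2·x^5 + 10·x^4 + 4·x^3 + 10·x^2 + 8·x + 6. Now divide by f(x) = x^4 + 7·x^3 + 3·x^2 + 6·x + 6 in F_11[x], eliminating the leading term at each step:
  leading term 2·x^6: subtract (2·x^2)·f(x) = 2·x^6 + 3·x^5 + 6·x^4 + x^3 + x^2, leaving 10·x^5 + 4·x^4 + 3·x^3 + 9·x^2 + 8·x + 6 (coefficients mod 11)
  leading term 10·x^5: subtract (10·x)·f(x) = 10·x^5 + 4·x^4 + 8·x^3 + 5·x^2 + 5·x, leaving 6·x^3 + 4·x^2 + 3·x + 6 (coefficients mod 11)
The degree is now < 4, so this is the remainder. Hence a · b ≡ 6·x^3 + 4·x^2 + 3·x + 6 in F_11[x]/(f).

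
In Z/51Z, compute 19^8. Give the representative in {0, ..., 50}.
1

Use repeated squaring. Binary(8) = 1000. Walk through the bits of the exponent 8 left-to-right: at each bit after the leading one, square the running value, then multiply by 19 if the bit is 1 (always reducing mod 51):
  bit 1 = 1 (leading): start with 19.
  bit 2 = 0: square 19^2 = 361 ≡ 4 (mod 51).
  bit 3 = 0: square 4^2 = 16 (mod 51).
  bit 4 = 0: square 16^2 = 256 ≡ 1 (mod 51).
Final value: 19^8 ≡ 1 (mod 51).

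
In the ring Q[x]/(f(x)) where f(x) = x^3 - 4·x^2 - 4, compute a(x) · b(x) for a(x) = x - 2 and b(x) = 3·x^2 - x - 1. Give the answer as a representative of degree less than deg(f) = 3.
First multiply in Q[x] without reducing: a · b = 3·x^3 - 7·x^2 + x + 2. Now divide by f(x) = x^3 - 4·x^2 - 4, eliminating the leading term at each step:
  leading term 3·x^3: subtract (3)·f(x) = 3·x^3 - 12·x^2 - 12, leaving 5·x^2 + x + 14
The degree is now < 3, so this is the remainder. Hence a · b ≡ 5·x^2 + x + 14 in Q[x]/(f).

Final answer: a · b ≡ 5·x^2 + x + 14 (mod f(x))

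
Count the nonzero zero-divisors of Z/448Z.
In Z/448Z each nonzero element is either a unit (gcd with 448 is 1) or a zero-divisor (gcd > 1). The number of units is φ(448): factorise 448 = 2^6 · 7, so φ(448) = (2^6 − 2^5) · (7 − 1) = 32 · 6 = 192. The nonzero elements number 448 − 1 = 447. Hence the nonzero zero-divisors number 447 − 192 = 255.

Final answer: Z/448Z has 255 nonzero zero-divisors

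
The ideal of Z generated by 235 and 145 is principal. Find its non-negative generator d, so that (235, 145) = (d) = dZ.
(235, 145) = (5); d = 5

In the PID Z, (a, b) is generated by gcd(a, b). Compute gcd(235, 145) with the extended Euclidean algorithm, tracking rows (r, s, t) with s·235 + t·145 = r:
  row A: (235, 1, 0)   [1·235 + 0·145 = 235]
  row B: (145, 0, 1)   [0·235 + 1·145 = 145]
  235 = 1·145 + 90   → row C = row A − 1·row B = (90, 1, −1)   [check: 1·235 − 1·145 = 90]
  145 = 1·90 + 55   → row D = row B − 1·row C = (55, −1, 2)   [check: −1·235 + 2·145 = 55]
  90 = 1·55 + 35   → row E = row C − 1·row D = (35, 2, −3)   [check: 2·235 − 3·145 = 35]
  55 = 1·35 + 20   → row F = row D − 1·row E = (20, −3, 5)   [check: −3·235 + 5·145 = 20]
  35 = 1·20 + 15   → row G = row E − 1·row F = (15, 5, −8)   [check: 5·235 − 8·145 = 15]
  20 = 1·15 + 5   → row H = row F − 1·row G = (5, −8, 13)   [check: −8·235 + 13·145 = 5]
  15 = 3·5 + 0   → remainder 0, stop. gcd = 5 (last nonzero row H).
So gcd(235, 145) = 5, with Bézout identity −8·235 + 13·145 = 5. Containment (⊇): the Bézout identity exhibits 5 as an element of (235, 145), giving (5) ⊆ (235, 145). Containment (⊆): since 5 | 235 and 5 | 145 (235 = 5·47, 145 = 5·29), every Z-linear combination of 235 and 145 is divisible by 5, so (235, 145) ⊆ (5). Therefore (235, 145) = (5), d = 5.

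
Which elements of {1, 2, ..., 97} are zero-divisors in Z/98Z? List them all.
nonzero zero-divisors of Z/98Z = {2, 4, 6, 7, 8, 10, 12, 14, 16, 18, 20, 21, 22, 24, 26, 28, 30, 32, 34, 35, 36, 38, 40, 42, 44, 46, 48, 49, 50, 52, 54, 56, 58, 60, 62, 63, 64, 66, 68, 70, 72, 74, 76, 77, 78, 80, 82, 84, 86, 88, 90, 91, 92, 94, 96}

An element a ∈ Z/98Z (with a ≠ 0) is a zero-divisor iff gcd(a, 98) > 1 (because a is a unit precisely when gcd(a, n) = 1, and in Z/nZ every nonzero, non-unit element is a zero-divisor). Scan a = 1, ..., 97 and keep those with gcd(a, 98) > 1:
  gcd(2, 98) = 2, gcd(4, 98) = 2, gcd(6, 98) = 2, gcd(7, 98) = 7, gcd(8, 98) = 2, gcd(10, 98) = 2, gcd(12, 98) = 2, gcd(14, 98) = 14, gcd(16, 98) = 2, gcd(18, 98) = 2, gcd(20, 98) = 2, gcd(21, 98) = 7, gcd(22, 98) = 2, gcd(24, 98) = 2, gcd(26, 98) = 2, gcd(28, 98) = 14, gcd(30, 98) = 2, gcd(32, 98) = 2, gcd(34, 98) = 2, gcd(35, 98) = 7, gcd(36, 98) = 2, gcd(38, 98) = 2, gcd(40, 98) = 2, gcd(42, 98) = 14, gcd(44, 98) = 2, gcd(46, 98) = 2, gcd(48, 98) = 2, gcd(49, 98) = 49, gcd(50, 98) = 2, gcd(52, 98) = 2, gcd(54, 98) = 2, gcd(56, 98) = 14, gcd(58, 98) = 2, gcd(60, 98) = 2, gcd(62, 98) = 2, gcd(63, 98) = 7, gcd(64, 98) = 2, gcd(66, 98) = 2, gcd(68, 98) = 2, gcd(70, 98) = 14, gcd(72, 98) = 2, gcd(74, 98) = 2, gcd(76, 98) = 2, gcd(77, 98) = 7, gcd(78, 98) = 2, gcd(80, 98) = 2, gcd(82, 98) = 2, gcd(84, 98) = 14, gcd(86, 98) = 2, gcd(88, 98) = 2, gcd(90, 98) = 2, gcd(91, 98) = 7, gcd(92, 98) = 2, gcd(94, 98) = 2, gcd(96, 98) = 2.
All other a ∈ {1, ..., 97} have gcd(a, 98) = 1 and are units. So the nonzero zero-divisors are exactly the 55 values of a appearing in this scan.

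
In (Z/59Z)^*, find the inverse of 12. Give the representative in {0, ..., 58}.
Apply the extended Euclidean algorithm to (59, 12), tracking rows (r, s, t) with s·59 + t·12 = r. Each division r_prev = q·r_cur + r_new produces the new row as (previous row) − q·(current row):
  row A: (59, 1, 0)   [1·59 + 0·12 = 59]
  row B: (12, 0, 1)   [0·59 + 1·12 = 12]
  59 = 4·12 + 11   → row C = row A − 4·row B = (11, 1, −4)   [check: 1·59 − 4·12 = 11]
  12 = 1·11 + 1   → row D = row B − 1·row C = (1, −1, 5)   [check: −1·59 + 5·12 = 1]
  11 = 11·1 + 0   → remainder 0, stop. gcd = 1 (last nonzero row D).
The gcd is 1, so 12 is invertible mod 59. The last nonzero row gives −1·59 + 5·12 = 1, so t = 5. So 12^(−1) ≡ 5 (mod 59). Verify: 12 · 5 = 60 ≡ 1 (mod 59). ✓

Final answer: 12^(−1) ≡ 5 (mod 59)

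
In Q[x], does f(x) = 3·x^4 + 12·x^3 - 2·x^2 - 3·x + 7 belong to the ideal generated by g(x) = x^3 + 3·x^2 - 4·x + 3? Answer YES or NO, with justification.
NO

In Q[x] the ideal (g) consists of all multiples of g, so f ∈ (g) iff g | f, i.e. iff the remainder of f on division by g is 0. Divide f by g (g is monic, so eliminate the leading term of the running remainder at each step):
  leading term 3·x^4: subtract (3·x)·g(x) = 3·x^4 + 9·x^3 - 12·x^2 + 9·x, leaving 3·x^3 + 10·x^2 - 12·x + 7
  leading term 3·x^3: subtract (3)·g(x) = 3·x^3 + 9·x^2 - 12·x + 9, leaving x^2 - 2
The remainder r(x) = x^2 - 2 ≠ 0 (and deg r < deg g), so g ∤ f, i.e. f ∉ (g).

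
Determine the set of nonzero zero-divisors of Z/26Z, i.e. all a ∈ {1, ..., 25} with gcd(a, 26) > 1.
nonzero zero-divisors of Z/26Z = {2, 4, 6, 8, 10, 12, 13, 14, 16, 18, 20, 22, 24}

An element a ∈ Z/26Z (with a ≠ 0) is a zero-divisor iff gcd(a, 26) > 1 (because a is a unit precisely when gcd(a, n) = 1, and in Z/nZ every nonzero, non-unit element is a zero-divisor). Scan a = 1, ..., 25 and keep those with gcd(a, 26) > 1:
  gcd(2, 26) = 2, gcd(4, 26) = 2, gcd(6, 26) = 2, gcd(8, 26) = 2, gcd(10, 26) = 2, gcd(12, 26) = 2, gcd(13, 26) = 13, gcd(14, 26) = 2, gcd(16, 26) = 2, gcd(18, 26) = 2, gcd(20, 26) = 2, gcd(22, 26) = 2, gcd(24, 26) = 2.
All other a ∈ {1, ..., 25} have gcd(a, 26) = 1 and are units. So the nonzero zero-divisors are exactly the 13 values of a appearing in this scan.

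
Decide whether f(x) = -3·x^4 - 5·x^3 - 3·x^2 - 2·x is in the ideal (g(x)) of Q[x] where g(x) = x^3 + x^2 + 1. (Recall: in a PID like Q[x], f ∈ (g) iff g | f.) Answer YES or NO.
NO

In Q[x] the ideal (g) consists of all multiples of g, so f ∈ (g) iff g | f, i.e. iff the remainder of f on division by g is 0. Divide f by g (g is monic, so eliminate the leading term of the running remainder at each step):
  leading term -3·x^4: subtract (-3·x)·g(x) = -3·x^4 - 3·x^3 - 3·x, leaving -2·x^3 - 3·x^2 + x
  leading term -2·x^3: subtract (-2)·g(x) = -2·x^3 - 2·x^2 - 2, leaving -x^2 + x + 2
The remainder r(x) = -x^2 + x + 2 ≠ 0 (and deg r < deg g), so g ∤ f, i.e. f ∉ (g).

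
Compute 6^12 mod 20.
Use repeated squaring. Binary(12) = 1100. Walk through the bits of the exponent 12 left-to-right: at each bit after the leading one, square the running value, then multiply by 6 if the bit is 1 (always reducing mod 20):
  bit 1 = 1 (leading): start with 6.
  bit 2 = 1: square 6^2 = 36 ≡ 16; bit is 1, so multiply 16·6 = 96 ≡ 16 (mod 20).
  bit 3 = 0: square 16^2 = 256 ≡ 16 (mod 20).
  bit 4 = 0: square 16^2 = 256 ≡ 16 (mod 20).
Final value: 6^12 ≡ 16 (mod 20).

Final answer: 16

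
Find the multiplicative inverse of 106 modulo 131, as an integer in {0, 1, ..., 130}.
Apply the extended Euclidean algorithm to (131, 106), tracking rows (r, s, t) with s·131 + t·106 = r. Each division r_prev = q·r_cur + r_new produces the new row as (previous row) − q·(current row):
  row A: (131, 1, 0)   [1·131 + 0·106 = 131]
  row B: (106, 0, 1)   [0·131 + 1·106 = 106]
  131 = 1·106 + 25   → row C = row A − 1·row B = (25, 1, −1)   [check: 1·131 − 1·106 = 25]
  106 = 4·25 + 6   → row D = row B − 4·row C = (6, −4, 5)   [check: −4·131 + 5·106 = 6]
  25 = 4·6 + 1   → row E = row C − 4·row D = (1, 17, −21)   [check: 17·131 − 21·106 = 1]
  6 = 6·1 + 0   → remainder 0, stop. gcd = 1 (last nonzero row E).
The gcd is 1, so 106 is invertible mod 131. The last nonzero row gives 17·131 − 21·106 = 1, so t = −21. So 106^(−1) ≡ −21 ≡ 110 (mod 131). Verify: 106 · 110 = 11660 ≡ 1 (mod 131). ✓

Final answer: 106^(−1) ≡ 110 (mod 131)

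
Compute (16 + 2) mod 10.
Reduce the summands first: 16 ≡ 6 (mod 10), so 16 + 2 ≡ 6 + 2 (mod 10). 6 + 2 = 8; 8 = 0·10 + 8, so (16 + 2) mod 10 = 8.

Final answer: 8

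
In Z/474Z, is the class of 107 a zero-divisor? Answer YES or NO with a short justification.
gcd(107, 474) = 1, so 107 is a unit in Z/474Z (it has a multiplicative inverse). A unit cannot be a zero-divisor: if 107·b ≡ 0 then multiplying both sides by 107^(−1) gives b ≡ 0. So 107 is not a zero-divisor.

Final answer: NO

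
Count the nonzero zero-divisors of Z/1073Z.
In Z/1073Z each nonzero element is either a unit (gcd with 1073 is 1) or a zero-divisor (gcd > 1). The number of units is φ(1073): factorise 1073 = 29 · 37, so φ(1073) = (29 − 1) · (37 − 1) = 28 · 36 = 1008. The nonzero elements number 1073 − 1 = 1072. Hence the nonzero zero-divisors number 1072 − 1008 = 64.

Final answer: Z/1073Z has 64 nonzero zero-divisors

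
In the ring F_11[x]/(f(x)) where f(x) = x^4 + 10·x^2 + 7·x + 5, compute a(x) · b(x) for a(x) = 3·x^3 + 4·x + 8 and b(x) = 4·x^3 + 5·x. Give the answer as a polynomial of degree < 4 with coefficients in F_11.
a · b ≡ 3·x^3 + 3·x^2 + 3·x + 5 (mod f(x))

Multiply as integer polynomials: a · b = 12·x^6 + 31·x^4 + 32·x^3 + 20·x^2 + 40·x. Reducing coefficients mod 11: a · b ≡ x^6 + 9·x^4 + 10·x^3 + 9·x^2 + 7·x. Now divide by f(x) = x^4 + 10·x^2 + 7·x + 5 in F_11[x], eliminating the leading term at each step:
  leading term x^6: subtract (x^2)·f(x) = x^6 + 10·x^4 + 7·x^3 + 5·x^2, leaving 10·x^4 + 3·x^3 + 4·x^2 + 7·x (coefficients mod 11)
  leading term 10·x^4: subtract (10)·f(x) = 10·x^4 + x^2 + 4·x + 6, leaving 3·x^3 + 3·x^2 + 3·x + 5 (coefficients mod 11)
The degree is now < 4, so this is the remainder. Hence a · b ≡ 3·x^3 + 3·x^2 + 3·x + 5 in F_11[x]/(f).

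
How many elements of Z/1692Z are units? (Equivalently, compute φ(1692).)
Z/1692Z has φ(1692) = 552 units

An element a ∈ Z/1692Z is a unit iff gcd(a, 1692) = 1, so the number of units is φ(1692). φ is multiplicative, with φ(p^e) = p^e − p^(e−1). Factorise 1692 = 2^2 · 3^2 · 47. Then
  φ(1692) = (2^2 − 2^1) · (3^2 − 3^1) · (47 − 1) = 2 · 6 · 46 = 552.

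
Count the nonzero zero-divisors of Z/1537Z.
Z/1537Z has 80 nonzero zero-divisors

In Z/1537Z each nonzero element is either a unit (gcd with 1537 is 1) or a zero-divisor (gcd > 1). The number of units is φ(1537): factorise 1537 = 29 · 53, so φ(1537) = (29 − 1) · (53 − 1) = 28 · 52 = 1456. The nonzero elements number 1537 − 1 = 1536. Hence the nonzero zero-divisors number 1536 − 1456 = 80.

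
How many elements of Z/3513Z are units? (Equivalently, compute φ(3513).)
Z/3513Z has φ(3513) = 2340 units

An element a ∈ Z/3513Z is a unit iff gcd(a, 3513) = 1, so the number of units is φ(3513). φ is multiplicative, with φ(p^e) = p^e − p^(e−1). Factorise 3513 = 3 · 1171. Then
  φ(3513) = (3 − 1) · (1171 − 1) = 2 · 1170 = 2340.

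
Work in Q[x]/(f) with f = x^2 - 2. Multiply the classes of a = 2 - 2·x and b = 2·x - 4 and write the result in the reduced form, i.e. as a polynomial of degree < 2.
First multiply in Q[x] without reducing: a · b = -4·x^2 + 12·x - 8. Now divide by f(x) = x^2 - 2, eliminating the leading term at each step:
  leading term -4·x^2: subtract (-4)·f(x) = 8 - 4·x^2, leaving 12·x - 16
The degree is now < 2, so this is the remainder. Hence a · b ≡ 12·x - 16 in Q[x]/(f).

Final answer: a · b ≡ 12·x - 16 (mod f(x))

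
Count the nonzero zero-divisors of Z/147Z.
Z/147Z has 62 nonzero zero-divisors

In Z/147Z each nonzero element is either a unit (gcd with 147 is 1) or a zero-divisor (gcd > 1). The number of units is φ(147): factorise 147 = 3 · 7^2, so φ(147) = (3 − 1) · (7^2 − 7^1) = 2 · 42 = 84. The nonzero elements number 147 − 1 = 146. Hence the nonzero zero-divisors number 146 − 84 = 62.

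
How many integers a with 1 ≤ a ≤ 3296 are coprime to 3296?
1632

The number of a ∈ {1, ..., 3296} with gcd(a, 3296) = 1 is by definition Euler's totient φ(3296). φ is multiplicative, with φ(p^e) = p^e − p^(e−1). Factorise 3296 = 2^5 · 103. Then
  φ(3296) = (2^5 − 2^4) · (103 − 1) = 16 · 102 = 1632.
So there are 1632 such integers.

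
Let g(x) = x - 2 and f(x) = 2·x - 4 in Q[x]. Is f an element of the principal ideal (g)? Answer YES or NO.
In Q[x] the ideal (g) consists of all multiples of g, so f ∈ (g) iff g | f, i.e. iff the remainder of f on division by g is 0. Divide f by g (g is monic, so eliminate the leading term of the running remainder at each step):
  leading term 2·x: subtract (2)·g(x) = 2·x - 4, leaving 0
The remainder is 0, so f(x) = g(x) · h(x) with h(x) = 2. Hence g | f, i.e. f ∈ (g).

Final answer: YES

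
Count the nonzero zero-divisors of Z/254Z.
In Z/254Z each nonzero element is either a unit (gcd with 254 is 1) or a zero-divisor (gcd > 1). The number of units is φ(254): factorise 254 = 2 · 127, so φ(254) = (2 − 1) · (127 − 1) = 1 · 126 = 126. The nonzero elements number 254 − 1 = 253. Hence the nonzero zero-divisors number 253 − 126 = 127.

Final answer: Z/254Z has 127 nonzero zero-divisors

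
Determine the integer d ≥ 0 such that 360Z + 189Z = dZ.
In the PID Z, (a, b) is generated by gcd(a, b). Compute gcd(360, 189) with the extended Euclidean algorithm, tracking rows (r, s, t) with s·360 + t·189 = r:
  row A: (360, 1, 0)   [1·360 + 0·189 = 360]
  row B: (189, 0, 1)   [0·360 + 1·189 = 189]
  360 = 1·189 + 171   → row C = row A − 1·row B = (171, 1, −1)   [check: 1·360 − 1·189 = 171]
  189 = 1·171 + 18   → row D = row B − 1·row C = (18, −1, 2)   [check: −1·360 + 2·189 = 18]
  171 = 9·18 + 9   → row E = row C − 9·row D = (9, 10, −19)   [check: 10·360 − 19·189 = 9]
  18 = 2·9 + 0   → remainder 0, stop. gcd = 9 (last nonzero row E).
So gcd(360, 189) = 9, with Bézout identity 10·360 − 19·189 = 9. Containment (⊇): the Bézout identity exhibits 9 as an element of (360, 189), giving (9) ⊆ (360, 189). Containment (⊆): since 9 | 360 and 9 | 189 (360 = 9·40, 189 = 9·21), every Z-linear combination of 360 and 189 is divisible by 9, so (360, 189) ⊆ (9). Therefore (360, 189) = (9), d = 9.

Final answer: (360, 189) = (9); d = 9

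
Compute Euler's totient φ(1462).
φ(1462) = 672

φ is multiplicative, with φ(p^e) = p^e − p^(e−1). Factorise 1462 = 2 · 17 · 43. Then
  φ(1462) = (2 − 1) · (17 − 1) · (43 − 1) = 1 · 16 · 42 = 672.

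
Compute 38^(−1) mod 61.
Apply the extended Euclidean algorithm to (61, 38), tracking rows (r, s, t) with s·61 + t·38 = r. Each division r_prev = q·r_cur + r_new produces the new row as (previous row) − q·(current row):
  row A: (61, 1, 0)   [1·61 + 0·38 = 61]
  row B: (38, 0, 1)   [0·61 + 1·38 = 38]
  61 = 1·38 + 23   → row C = row A − 1·row B = (23, 1, −1)   [check: 1·61 − 1·38 = 23]
  38 = 1·23 + 15   → row D = row B − 1·row C = (15, −1, 2)   [check: −1·61 + 2·38 = 15]
  23 = 1·15 + 8   → row E = row C − 1·row D = (8, 2, −3)   [check: 2·61 − 3·38 = 8]
  15 = 1·8 + 7   → row F = row D − 1·row E = (7, −3, 5)   [check: −3·61 + 5·38 = 7]
  8 = 1·7 + 1   → row G = row E − 1·row F = (1, 5, −8)   [check: 5·61 − 8·38 = 1]
  7 = 7·1 + 0   → remainder 0, stop. gcd = 1 (last nonzero row G).
The gcd is 1, so 38 is invertible mod 61. The last nonzero row gives 5·61 − 8·38 = 1, so t = −8. So 38^(−1) ≡ −8 ≡ 53 (mod 61). Verify: 38 · 53 = 2014 ≡ 1 (mod 61). ✓

Final answer: 38^(−1) ≡ 53 (mod 61)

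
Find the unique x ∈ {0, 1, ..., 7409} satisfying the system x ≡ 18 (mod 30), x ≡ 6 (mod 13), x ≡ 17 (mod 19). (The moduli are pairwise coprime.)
x ≡ 2658 (mod 7410); the representative in [0, 7410) is 2658

The moduli 30, 13, 19 are pairwise coprime, so by the CRT there is a unique solution mod 30·13·19 = 7410.
Solve by successive substitution. Start with x ≡ 18 (mod 30).
  Combine with x ≡ 6 (mod 13): write x = 18 + 30·t and require 18 + 30·t ≡ 6 (mod 13), i.e. 30·t ≡ 6 − 18 ≡ 1 (mod 13). Since 30^(−1) ≡ 10 (mod 13) (30 ≡ 4 (mod 13)), t ≡ 10·1 ≡ 10 (mod 13). So x ≡ 18 + 30·10 = 318 (mod 390).
  Combine with x ≡ 17 (mod 19): write x = 318 + 390·t and require 318 + 390·t ≡ 17 (mod 19), i.e. 390·t ≡ 17 − 318 ≡ 3 (mod 19). Since 390^(−1) ≡ 2 (mod 19) (390 ≡ 10 (mod 19)), t ≡ 2·3 ≡ 6 (mod 19). So x ≡ 318 + 390·6 = 2658 (mod 7410).
Unique solution in [0, 7410): x = 2658.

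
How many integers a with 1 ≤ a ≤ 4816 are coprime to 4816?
The number of a ∈ {1, ..., 4816} with gcd(a, 4816) = 1 is by definition Euler's totient φ(4816). φ is multiplicative, with φ(p^e) = p^e − p^(e−1). Factorise 4816 = 2^4 · 7 · 43. Then
  φ(4816) = (2^4 − 2^3) · (7 − 1) · (43 − 1) = 8 · 6 · 42 = 2016.
So there are 2016 such integers.

Final answer: 2016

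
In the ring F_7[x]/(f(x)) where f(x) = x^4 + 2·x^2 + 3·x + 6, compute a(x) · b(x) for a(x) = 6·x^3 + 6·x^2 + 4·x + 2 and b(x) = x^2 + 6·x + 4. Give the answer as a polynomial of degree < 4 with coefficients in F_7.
Multiply as integer polynomials: a · b = 6·x^5 + 42·x^4 + 64·x^3 + 50·x^2 + 28·x + 8. Reducing coefficients mod 7: a · b ≡ 6·x^5 + x^3 + x^2 + 1. Now divide by f(x) = x^4 + 2·x^2 + 3·x + 6 in F_7[x], eliminating the leading term at each step:
  leading term 6·x^5: subtract (6·x)·f(x) = 6·x^5 + 5·x^3 + 4·x^2 + x, leaving 3·x^3 + 4·x^2 + 6·x + 1 (coefficients mod 7)
The degree is now < 4, so this is the remainder. Hence a · b ≡ 3·x^3 + 4·x^2 + 6·x + 1 in F_7[x]/(f).

Final answer: a · b ≡ 3·x^3 + 4·x^2 + 6·x + 1 (mod f(x))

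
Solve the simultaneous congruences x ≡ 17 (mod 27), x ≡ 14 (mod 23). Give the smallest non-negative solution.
The moduli 27, 23 are pairwise coprime, so by the CRT there is a unique solution mod 27·23 = 621.
Solve by successive substitution. Start with x ≡ 17 (mod 27).
  Combine with x ≡ 14 (mod 23): write x = 17 + 27·t and require 17 + 27·t ≡ 14 (mod 23), i.e. 27·t ≡ 14 − 17 ≡ 20 (mod 23). Since 27^(−1) ≡ 6 (mod 23) (27 ≡ 4 (mod 23)), t ≡ 6·20 ≡ 5 (mod 23). So x ≡ 17 + 27·5 = 152 (mod 621).
Unique solution in [0, 621): x = 152.

Final answer: x ≡ 152 (mod 621); the representative in [0, 621) is 152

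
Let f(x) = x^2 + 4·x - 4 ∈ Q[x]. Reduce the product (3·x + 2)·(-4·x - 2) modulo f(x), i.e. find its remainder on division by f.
a · b ≡ 34·x - 52 (mod f(x))

First multiply in Q[x] without reducing: a · b = -12·x^2 - 14·x - 4. Now divide by f(x) = x^2 + 4·x - 4, eliminating the leading term at each step:
  leading term -12·x^2: subtract (-12)·f(x) = -12·x^2 - 48·x + 48, leaving 34·x - 52
The degree is now < 2, so this is the remainder. Hence a · b ≡ 34·x - 52 in Q[x]/(f).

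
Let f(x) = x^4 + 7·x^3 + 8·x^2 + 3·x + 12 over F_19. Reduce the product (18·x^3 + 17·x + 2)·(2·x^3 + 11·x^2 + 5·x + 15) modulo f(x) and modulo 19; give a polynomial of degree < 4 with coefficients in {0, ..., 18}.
Multiply as integer polynomials: a · b = 36·x^6 + 198·x^5 + 124·x^4 + 461·x^3 + 107·x^2 + 265·x + 30. Reducing coefficients mod 19: a · b ≡ 17·x^6 + 8·x^5 + 10·x^4 + 5·x^3 + 12·x^2 + 18·x + 11. Now divide by f(x) = x^4 + 7·x^3 + 8·x^2 + 3·x + 12 in F_19[x], eliminating the leading term at each step:
  leading term 17·x^6: subtract (17·x^2)·f(x) = 17·x^6 + 5·x^5 + 3·x^4 + 13·x^3 + 14·x^2, leaving 3·x^5 + 7·x^4 + 11·x^3 + 17·x^2 + 18·x + 11 (coefficients mod 19)
  leading term 3·x^5: subtract (3·x)·f(x) = 3·x^5 + 2·x^4 + 5·x^3 + 9·x^2 + 17·x, leaving 5·x^4 + 6·x^3 + 8·x^2 + x + 11 (coefficients mod 19)
  leading term 5·x^4: subtract (5)·f(x) = 5·x^4 + 16·x^3 + 2·x^2 + 15·x + 3, leaving 9·x^3 + 6·x^2 + 5·x + 8 (coefficients mod 19)
The degree is now < 4, so this is the remainder. Hence a · b ≡ 9·x^3 + 6·x^2 + 5·x + 8 in F_19[x]/(f).

Final answer: a · b ≡ 9·x^3 + 6·x^2 + 5·x + 8 (mod f(x))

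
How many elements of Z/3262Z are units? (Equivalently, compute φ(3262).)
Z/3262Z has φ(3262) = 1392 units

An element a ∈ Z/3262Z is a unit iff gcd(a, 3262) = 1, so the number of units is φ(3262). φ is multiplicative, with φ(p^e) = p^e − p^(e−1). Factorise 3262 = 2 · 7 · 233. Then
  φ(3262) = (2 − 1) · (7 − 1) · (233 − 1) = 1 · 6 · 232 = 1392.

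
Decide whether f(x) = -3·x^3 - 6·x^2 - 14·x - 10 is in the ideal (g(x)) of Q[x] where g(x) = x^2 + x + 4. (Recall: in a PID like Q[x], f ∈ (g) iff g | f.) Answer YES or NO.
In Q[x] the ideal (g) consists of all multiples of g, so f ∈ (g) iff g | f, i.e. iff the remainder of f on division by g is 0. Divide f by g (g is monic, so eliminate the leading term of the running remainder at each step):
  leading term -3·x^3: subtract (-3·x)·g(x) = -3·x^3 - 3·x^2 - 12·x, leaving -3·x^2 - 2·x - 10
  leading term -3·x^2: subtract (-3)·g(x) = -3·x^2 - 3·x - 12, leaving x + 2
The remainder r(x) = x + 2 ≠ 0 (and deg r < deg g), so g ∤ f, i.e. f ∉ (g).

Final answer: NO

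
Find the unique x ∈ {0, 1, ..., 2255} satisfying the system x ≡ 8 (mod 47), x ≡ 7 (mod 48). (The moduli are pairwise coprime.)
The moduli 47, 48 are pairwise coprime, so by the CRT there is a unique solution mod 47·48 = 2256.
Solve by successive substitution. Start with x ≡ 8 (mod 47).
  Combine with x ≡ 7 (mod 48): write x = 8 + 47·t and require 8 + 47·t ≡ 7 (mod 48), i.e. 47·t ≡ 7 − 8 ≡ 47 (mod 48). Since 47^(−1) ≡ 47 (mod 48), t ≡ 47·47 ≡ 1 (mod 48). So x ≡ 8 + 47·1 = 55 (mod 2256).
Unique solution in [0, 2256): x = 55.

Final answer: x ≡ 55 (mod 2256); the representative in [0, 2256) is 55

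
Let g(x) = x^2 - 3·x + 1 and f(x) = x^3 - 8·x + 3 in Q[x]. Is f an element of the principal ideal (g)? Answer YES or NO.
In Q[x] the ideal (g) consists of all multiples of g, so f ∈ (g) iff g | f, i.e. iff the remainder of f on division by g is 0. Divide f by g (g is monic, so eliminate the leading term of the running remainder at each step):
  leading term x^3: subtract (x)·g(x) = x^3 - 3·x^2 + x, leaving 3·x^2 - 9·x + 3
  leading term 3·x^2: subtract (3)·g(x) = 3·x^2 - 9·x + 3, leaving 0
The remainder is 0, so f(x) = g(x) · h(x) with h(x) = x + 3. Hence g | f, i.e. f ∈ (g).

Final answer: YES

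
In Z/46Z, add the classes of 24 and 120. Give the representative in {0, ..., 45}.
Reduce the summands first: 120 ≡ 28 (mod 46), so 24 + 120 ≡ 24 + 28 (mod 46). 24 + 28 = 52; 52 = 1·46 + 6, so (24 + 120) mod 46 = 6.

Final answer: 6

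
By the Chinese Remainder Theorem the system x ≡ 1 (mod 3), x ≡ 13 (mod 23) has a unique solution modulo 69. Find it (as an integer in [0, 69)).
The moduli 3, 23 are pairwise coprime, so by the CRT there is a unique solution mod 3·23 = 69.
Solve by successive substitution. Start with x ≡ 1 (mod 3).
  Combine with x ≡ 13 (mod 23): write x = 1 + 3·t and require 1 + 3·t ≡ 13 (mod 23), i.e. 3·t ≡ 13 − 1 ≡ 12 (mod 23). Since 3^(−1) ≡ 8 (mod 23), t ≡ 8·12 ≡ 4 (mod 23). So x ≡ 1 + 3·4 = 13 (mod 69).
Unique solution in [0, 69): x = 13.

Final answer: x ≡ 13 (mod 69); the representative in [0, 69) is 13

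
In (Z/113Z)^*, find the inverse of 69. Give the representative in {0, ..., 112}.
69^(−1) ≡ 95 (mod 113)

Apply the extended Euclidean algorithm to (113, 69), tracking rows (r, s, t) with s·113 + t·69 = r. Each division r_prev = q·r_cur + r_new produces the new row as (previous row) − q·(current row):
  row A: (113, 1, 0)   [1·113 + 0·69 = 113]
  row B: (69, 0, 1)   [0·113 + 1·69 = 69]
  113 = 1·69 + 44   → row C = row A − 1·row B = (44, 1, −1)   [check: 1·113 − 1·69 = 44]
  69 = 1·44 + 25   → row D = row B − 1·row C = (25, −1, 2)   [check: −1·113 + 2·69 = 25]
  44 = 1·25 + 19   → row E = row C − 1·row D = (19, 2, −3)   [check: 2·113 − 3·69 = 19]
  25 = 1·19 + 6   → row F = row D − 1·row E = (6, −3, 5)   [check: −3·113 + 5·69 = 6]
  19 = 3·6 + 1   → row G = row E − 3·row F = (1, 11, −18)   [check: 11·113 − 18·69 = 1]
  6 = 6·1 + 0   → remainder 0, stop. gcd = 1 (last nonzero row G).
The gcd is 1, so 69 is invertible mod 113. The last nonzero row gives 11·113 − 18·69 = 1, so t = −18. So 69^(−1) ≡ −18 ≡ 95 (mod 113). Verify: 69 · 95 = 6555 ≡ 1 (mod 113). ✓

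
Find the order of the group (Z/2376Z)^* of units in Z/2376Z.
|(Z/2376Z)^*| = 720

(Z/2376Z)^* consists of the classes a with gcd(a, 2376) = 1, so its order is φ(2376). φ is multiplicative, with φ(p^e) = p^e − p^(e−1). Factorise 2376 = 2^3 · 3^3 · 11. Then
  φ(2376) = (2^3 − 2^2) · (3^3 − 3^2) · (11 − 1) = 4 · 18 · 10 = 720.
Thus |(Z/2376Z)^*| = 720.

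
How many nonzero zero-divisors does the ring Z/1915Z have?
In Z/1915Z each nonzero element is either a unit (gcd with 1915 is 1) or a zero-divisor (gcd > 1). The number of units is φ(1915): factorise 1915 = 5 · 383, so φ(1915) = (5 − 1) · (383 − 1) = 4 · 382 = 1528. The nonzero elements number 1915 − 1 = 1914. Hence the nonzero zero-divisors number 1914 − 1528 = 386.

Final answer: Z/1915Z has 386 nonzero zero-divisors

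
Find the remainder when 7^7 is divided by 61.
43

Use repeated squaring. Binary(7) = 111. Walk through the bits of the exponent 7 left-to-right: at each bit after the leading one, square the running value, then multiply by 7 if the bit is 1 (always reducing mod 61):
  bit 1 = 1 (leading): start with 7.
  bit 2 = 1: square 7^2 = 49; bit is 1, so multiply 49·7 = 343 ≡ 38 (mod 61).
  bit 3 = 1: square 38^2 = 1444 ≡ 41; bit is 1, so multiply 41·7 = 287 ≡ 43 (mod 61).
Final value: 7^7 ≡ 43 (mod 61).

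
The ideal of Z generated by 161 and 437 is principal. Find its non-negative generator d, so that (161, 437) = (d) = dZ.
(161, 437) = (23); d = 23

In the PID Z, (a, b) is generated by gcd(a, b). Compute gcd(437, 161) with the extended Euclidean algorithm, tracking rows (r, s, t) with s·437 + t·161 = r:
  row A: (437, 1, 0)   [1·437 + 0·161 = 437]
  row B: (161, 0, 1)   [0·437 + 1·161 = 161]
  437 = 2·161 + 115   → row C = row A − 2·row B = (115, 1, −2)   [check: 1·437 − 2·161 = 115]
  161 = 1·115 + 46   → row D = row B − 1·row C = (46, −1, 3)   [check: −1·437 + 3·161 = 46]
  115 = 2·46 + 23   → row E = row C − 2·row D = (23, 3, −8)   [check: 3·437 − 8·161 = 23]
  46 = 2·23 + 0   → remainder 0, stop. gcd = 23 (last nonzero row E).
So gcd(161, 437) = 23, with Bézout identity 3·437 − 8·161 = 23. Containment (⊇): the Bézout identity exhibits 23 as an element of (161, 437), giving (23) ⊆ (161, 437). Containment (⊆): since 23 | 161 and 23 | 437 (161 = 23·7, 437 = 23·19), every Z-linear combination of 161 and 437 is divisible by 23, so (161, 437) ⊆ (23). Therefore (161, 437) = (23), d = 23.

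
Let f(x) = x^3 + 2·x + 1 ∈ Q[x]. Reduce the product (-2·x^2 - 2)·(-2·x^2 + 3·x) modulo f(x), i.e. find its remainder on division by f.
First multiply in Q[x] without reducing: a · b = 4·x^4 - 6·x^3 + 4·x^2 - 6·x. Now divide by f(x) = x^3 + 2·x + 1, eliminating the leading term at each step:
  leading term 4·x^4: subtract (4·x)·f(x) = 4·x^4 + 8·x^2 + 4·x, leaving -6·x^3 - 4·x^2 - 10·x
  leading term -6·x^3: subtract (-6)·f(x) = -6·x^3 - 12·x - 6, leaving -4·x^2 + 2·x + 6
The degree is now < 3, so this is the remainder. Hence a · b ≡ -4·x^2 + 2·x + 6 in Q[x]/(f).

Final answer: a · b ≡ -4·x^2 + 2·x + 6 (mod f(x))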